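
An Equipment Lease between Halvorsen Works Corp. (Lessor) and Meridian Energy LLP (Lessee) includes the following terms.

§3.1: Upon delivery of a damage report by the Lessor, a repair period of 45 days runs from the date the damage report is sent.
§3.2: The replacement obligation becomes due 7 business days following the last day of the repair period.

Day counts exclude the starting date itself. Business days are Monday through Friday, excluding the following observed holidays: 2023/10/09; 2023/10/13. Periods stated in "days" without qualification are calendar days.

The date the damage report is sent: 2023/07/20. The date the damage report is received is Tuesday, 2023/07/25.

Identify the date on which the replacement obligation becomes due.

2023/09/12

The last day of the repair period: 2023/07/20 + 45 days = 2023/09/03.
From Sunday, 2023/09/03, 7 business days (Sep 4, Sep 5, Sep 6, Sep 7, Sep 8, Sep 11, Sep 12, skipping weekends) brings us to Tuesday, 2023/09/12, which is the date on which the replacement obligation becomes due.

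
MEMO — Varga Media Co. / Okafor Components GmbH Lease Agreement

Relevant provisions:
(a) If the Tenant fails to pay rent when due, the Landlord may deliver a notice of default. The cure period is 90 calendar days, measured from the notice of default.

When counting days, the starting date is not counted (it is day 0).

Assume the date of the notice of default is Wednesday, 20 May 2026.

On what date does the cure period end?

The last day of the cure period: 20 May 2026 + 90 days = 18 August 2026.

18 August 2026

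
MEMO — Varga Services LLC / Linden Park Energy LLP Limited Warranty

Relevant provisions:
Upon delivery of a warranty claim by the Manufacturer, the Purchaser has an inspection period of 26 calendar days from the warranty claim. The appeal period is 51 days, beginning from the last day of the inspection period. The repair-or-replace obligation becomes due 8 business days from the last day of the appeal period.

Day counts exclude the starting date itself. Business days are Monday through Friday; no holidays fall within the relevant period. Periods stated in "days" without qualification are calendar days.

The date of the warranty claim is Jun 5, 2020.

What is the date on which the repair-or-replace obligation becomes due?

Sep 2, 2020

The last day of the inspection period: Jun 5, 2020 + 26 days = Jul 1, 2020.
Adding 51 calendar days to Jul 1, 2020 gives Aug 21, 2020, which is the last day of the appeal period.
The date on which the repair-or-replace obligation becomes due: 8 business days after Friday, Aug 21, 2020, skipping weekends — Aug 24, Aug 25, Aug 26, Aug 27, Aug 28, Aug 31, Sep 1, Sep 2 — lands on Wednesday, Sep 2, 2020.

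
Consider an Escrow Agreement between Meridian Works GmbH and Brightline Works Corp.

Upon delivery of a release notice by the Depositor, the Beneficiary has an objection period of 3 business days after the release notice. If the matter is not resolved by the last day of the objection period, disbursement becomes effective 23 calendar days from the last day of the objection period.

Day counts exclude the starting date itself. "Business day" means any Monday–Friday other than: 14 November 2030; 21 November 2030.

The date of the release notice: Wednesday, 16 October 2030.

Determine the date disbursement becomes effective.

13 November 2030

The last day of the objection period: counting 3 business days from Wednesday, 16 October 2030 (Oct 17, Oct 18, Oct 21, skipping weekends) reaches Monday, 21 October 2030.
The date disbursement becomes effective: 21 October 2030 + 23 days = 13 November 2030.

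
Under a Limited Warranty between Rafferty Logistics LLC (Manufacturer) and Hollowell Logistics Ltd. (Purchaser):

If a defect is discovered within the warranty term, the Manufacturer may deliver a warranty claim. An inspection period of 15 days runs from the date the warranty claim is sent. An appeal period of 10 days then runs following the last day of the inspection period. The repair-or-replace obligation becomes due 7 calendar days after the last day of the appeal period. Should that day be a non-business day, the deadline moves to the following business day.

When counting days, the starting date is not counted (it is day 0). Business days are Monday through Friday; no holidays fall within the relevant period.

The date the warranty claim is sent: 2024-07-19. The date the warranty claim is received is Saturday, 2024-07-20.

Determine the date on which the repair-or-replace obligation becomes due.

2024-08-20

The last day of the inspection period: 15 calendar days after 2024-07-19 is 2024-08-03.
The last day of the appeal period: 10 calendar days after 2024-08-03 is 2024-08-13.
The date on which the repair-or-replace obligation becomes due: 2024-08-13 + 7 days = 2024-08-20. 2024-08-20 is a Tuesday, so no roll-forward applies.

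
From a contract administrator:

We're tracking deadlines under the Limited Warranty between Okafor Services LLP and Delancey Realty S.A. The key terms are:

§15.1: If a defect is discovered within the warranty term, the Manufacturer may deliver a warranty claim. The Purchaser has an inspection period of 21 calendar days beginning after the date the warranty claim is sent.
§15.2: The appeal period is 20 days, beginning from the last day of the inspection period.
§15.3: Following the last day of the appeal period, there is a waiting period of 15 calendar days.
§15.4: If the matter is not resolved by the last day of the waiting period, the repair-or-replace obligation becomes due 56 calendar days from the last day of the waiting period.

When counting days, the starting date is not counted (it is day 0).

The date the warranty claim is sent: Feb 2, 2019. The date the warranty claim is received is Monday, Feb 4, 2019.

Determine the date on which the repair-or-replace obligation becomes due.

May 25, 2019

The last day of the inspection period: Feb 2, 2019 + 21 days = Feb 23, 2019.
The last day of the appeal period: Feb 23, 2019 + 20 days = Mar 15, 2019.
The last day of the waiting period: Mar 15, 2019 + 15 days = Mar 30, 2019.
The date on which the repair-or-replace obligation becomes due: Mar 30, 2019 + 56 days = May 25, 2019.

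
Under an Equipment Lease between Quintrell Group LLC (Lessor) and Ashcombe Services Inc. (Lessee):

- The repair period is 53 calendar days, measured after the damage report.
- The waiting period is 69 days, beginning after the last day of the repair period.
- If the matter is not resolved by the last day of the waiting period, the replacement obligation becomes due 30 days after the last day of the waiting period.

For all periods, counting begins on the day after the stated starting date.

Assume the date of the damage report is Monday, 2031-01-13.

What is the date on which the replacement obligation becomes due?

2031-06-14

The last day of the repair period: 53 calendar days after 2031-01-13 is 2031-03-07.
Adding 69 calendar days to 2031-03-07 gives 2031-05-15, which is the last day of the waiting period.
The date on which the replacement obligation becomes due: 30 calendar days after 2031-05-15 is 2031-06-14.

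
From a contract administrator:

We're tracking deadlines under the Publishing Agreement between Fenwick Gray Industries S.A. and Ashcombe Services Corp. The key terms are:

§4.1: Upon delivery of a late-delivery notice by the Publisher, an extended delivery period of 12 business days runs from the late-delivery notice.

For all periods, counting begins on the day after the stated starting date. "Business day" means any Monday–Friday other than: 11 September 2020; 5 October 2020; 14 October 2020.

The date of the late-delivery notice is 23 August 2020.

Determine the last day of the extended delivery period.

8 September 2020

From Sunday, 23 August 2020, 12 business days (Aug 24, Aug 25, Aug 26, Aug 27, …, Sep 4, Sep 7, Sep 8, skipping weekends) brings us to Tuesday, 8 September 2020, which is the last day of the extended delivery period.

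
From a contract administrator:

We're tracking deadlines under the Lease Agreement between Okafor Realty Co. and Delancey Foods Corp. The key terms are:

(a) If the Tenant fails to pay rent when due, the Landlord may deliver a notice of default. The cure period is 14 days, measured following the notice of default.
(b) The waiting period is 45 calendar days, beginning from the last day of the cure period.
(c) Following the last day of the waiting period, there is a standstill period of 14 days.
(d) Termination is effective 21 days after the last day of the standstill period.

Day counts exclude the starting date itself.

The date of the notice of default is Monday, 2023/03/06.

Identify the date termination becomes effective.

Adding 14 calendar days to 2023/03/06 gives 2023/03/20, which is the last day of the cure period.
Adding 45 calendar days to 2023/03/20 gives 2023/05/04, which is the last day of the waiting period.
Adding 14 calendar days to 2023/05/04 gives 2023/05/18, which is the last day of the standstill period.
The date termination becomes effective: 2023/05/18 + 21 days = 2023/06/08.

2023/06/08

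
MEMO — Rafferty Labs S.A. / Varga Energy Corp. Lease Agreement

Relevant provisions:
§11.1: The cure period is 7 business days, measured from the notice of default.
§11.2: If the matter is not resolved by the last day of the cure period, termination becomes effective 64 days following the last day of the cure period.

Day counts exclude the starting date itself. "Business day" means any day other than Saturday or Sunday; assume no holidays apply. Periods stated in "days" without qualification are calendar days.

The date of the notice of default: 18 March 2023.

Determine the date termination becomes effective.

The last day of the cure period: counting 7 business days from Saturday, 18 March 2023 (Mar 20, Mar 21, Mar 22, Mar 23, Mar 24, Mar 27, Mar 28, skipping weekends) reaches Tuesday, 28 March 2023.
Adding 64 calendar days to 28 March 2023 gives 31 May 2023, which is the date termination becomes effective.

31 May 2023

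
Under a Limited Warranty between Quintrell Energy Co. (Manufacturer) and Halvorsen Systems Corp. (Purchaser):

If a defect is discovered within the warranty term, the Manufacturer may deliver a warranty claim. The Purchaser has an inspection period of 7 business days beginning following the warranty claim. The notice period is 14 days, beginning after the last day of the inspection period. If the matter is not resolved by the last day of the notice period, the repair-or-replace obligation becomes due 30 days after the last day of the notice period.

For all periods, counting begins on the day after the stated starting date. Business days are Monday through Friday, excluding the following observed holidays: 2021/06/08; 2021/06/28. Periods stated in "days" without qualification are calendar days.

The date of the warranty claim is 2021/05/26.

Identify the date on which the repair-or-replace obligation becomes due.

The last day of the inspection period: counting 7 business days from Wednesday, 2021/05/26 (May 27, May 28, May 31, Jun 1, Jun 2, Jun 3, Jun 4, skipping weekends) reaches Friday, 2021/06/04.
Adding 14 calendar days to 2021/06/04 gives 2021/06/18, which is the last day of the notice period.
The date on which the repair-or-replace obligation becomes due: 30 calendar days after 2021/06/18 is 2021/07/18.

2021/07/18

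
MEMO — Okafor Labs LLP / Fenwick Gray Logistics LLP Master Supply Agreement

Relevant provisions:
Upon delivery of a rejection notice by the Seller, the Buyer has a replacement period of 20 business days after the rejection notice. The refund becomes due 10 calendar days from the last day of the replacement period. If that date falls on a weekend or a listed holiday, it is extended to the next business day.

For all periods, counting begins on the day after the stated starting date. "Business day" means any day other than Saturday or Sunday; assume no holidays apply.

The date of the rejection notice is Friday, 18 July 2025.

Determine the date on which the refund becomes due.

The last day of the replacement period: 20 business days after Friday, 18 July 2025, skipping weekends — Jul 21, Jul 22, Jul 23, Jul 24, …, Aug 13, Aug 14, Aug 15 — lands on Friday, 15 August 2025.
The date on which the refund becomes due: 10 calendar days after 15 August 2025 is 25 August 2025. 25 August 2025 is a Monday, so no roll-forward applies.

25 August 2025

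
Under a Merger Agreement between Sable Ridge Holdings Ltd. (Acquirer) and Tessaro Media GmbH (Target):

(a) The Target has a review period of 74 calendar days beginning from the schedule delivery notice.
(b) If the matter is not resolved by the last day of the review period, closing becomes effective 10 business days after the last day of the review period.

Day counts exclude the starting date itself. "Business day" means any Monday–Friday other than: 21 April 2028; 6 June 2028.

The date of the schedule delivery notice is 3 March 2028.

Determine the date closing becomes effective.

Adding 74 calendar days to 3 March 2028 gives 16 May 2028, which is the last day of the review period.
From Tuesday, 16 May 2028, 10 business days (May 17, May 18, May 19, May 22, May 23, May 24, May 25, May 26, May 29, May 30, skipping weekends) brings us to Tuesday, 30 May 2028, which is the date closing becomes effective.

30 May 2028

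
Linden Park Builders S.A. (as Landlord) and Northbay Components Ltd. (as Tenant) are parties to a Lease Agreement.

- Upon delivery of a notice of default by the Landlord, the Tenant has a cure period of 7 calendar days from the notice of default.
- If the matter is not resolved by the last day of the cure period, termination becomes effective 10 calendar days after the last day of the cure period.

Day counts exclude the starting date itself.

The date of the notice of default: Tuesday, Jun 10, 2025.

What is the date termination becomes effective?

Jun 27, 2025

The last day of the cure period: Jun 10, 2025 + 7 days = Jun 17, 2025.
The date termination becomes effective: Jun 17, 2025 + 10 days = Jun 27, 2025.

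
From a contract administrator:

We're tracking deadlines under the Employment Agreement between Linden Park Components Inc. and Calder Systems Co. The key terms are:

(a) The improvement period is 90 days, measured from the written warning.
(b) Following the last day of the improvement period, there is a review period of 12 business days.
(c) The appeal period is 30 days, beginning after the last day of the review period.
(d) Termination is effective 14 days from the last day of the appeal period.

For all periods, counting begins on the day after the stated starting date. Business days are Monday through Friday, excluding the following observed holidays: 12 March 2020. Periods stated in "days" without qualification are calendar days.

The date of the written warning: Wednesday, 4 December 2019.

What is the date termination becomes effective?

Adding 90 calendar days to 4 December 2019 gives 3 March 2020, which is the last day of the improvement period.
The last day of the review period: 12 business days after Tuesday, 3 March 2020, skipping weekends and the listed holiday on Mar 12 — Mar 4, Mar 5, Mar 6, Mar 9, …, Mar 18, Mar 19, Mar 20 — lands on Friday, 20 March 2020.
The last day of the appeal period: 20 March 2020 + 30 days = 19 April 2020.
The date termination becomes effective: 14 calendar days after 19 April 2020 is 3 May 2020.

3 May 2020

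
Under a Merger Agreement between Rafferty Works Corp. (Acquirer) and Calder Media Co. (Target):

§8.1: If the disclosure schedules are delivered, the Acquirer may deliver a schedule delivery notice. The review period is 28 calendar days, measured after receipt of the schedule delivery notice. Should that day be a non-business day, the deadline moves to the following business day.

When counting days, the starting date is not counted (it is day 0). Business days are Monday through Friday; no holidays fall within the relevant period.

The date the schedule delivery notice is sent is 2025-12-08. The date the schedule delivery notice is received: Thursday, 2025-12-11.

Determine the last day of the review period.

2026-01-08

The last day of the review period: 28 calendar days after 2025-12-11 is 2026-01-08. 2026-01-08 is a Thursday, so no roll-forward applies.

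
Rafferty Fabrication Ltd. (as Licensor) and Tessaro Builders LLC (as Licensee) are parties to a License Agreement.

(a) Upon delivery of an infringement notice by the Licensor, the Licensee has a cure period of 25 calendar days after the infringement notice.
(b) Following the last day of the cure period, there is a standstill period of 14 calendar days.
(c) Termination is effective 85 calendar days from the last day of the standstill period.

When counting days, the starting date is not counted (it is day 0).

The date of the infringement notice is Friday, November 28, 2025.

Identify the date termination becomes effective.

Adding 25 calendar days to November 28, 2025 gives December 23, 2025, which is the last day of the cure period.
The last day of the standstill period: December 23, 2025 + 14 days = January 6, 2026.
Adding 85 calendar days to January 6, 2026 gives April 1, 2026, which is the date termination becomes effective.

April 1, 2026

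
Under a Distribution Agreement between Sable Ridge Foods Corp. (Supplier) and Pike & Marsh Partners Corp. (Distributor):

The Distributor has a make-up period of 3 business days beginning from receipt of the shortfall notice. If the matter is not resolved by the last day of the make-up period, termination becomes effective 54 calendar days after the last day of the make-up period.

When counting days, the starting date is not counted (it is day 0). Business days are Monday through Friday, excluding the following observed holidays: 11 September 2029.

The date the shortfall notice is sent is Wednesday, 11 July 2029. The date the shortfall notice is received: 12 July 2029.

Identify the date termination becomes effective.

9 September 2029

From Thursday, 12 July 2029, 3 business days (Jul 13, Jul 16, Jul 17, skipping weekends) brings us to Tuesday, 17 July 2029, which is the last day of the make-up period.
Adding 54 calendar days to 17 July 2029 gives 9 September 2029, which is the date termination becomes effective.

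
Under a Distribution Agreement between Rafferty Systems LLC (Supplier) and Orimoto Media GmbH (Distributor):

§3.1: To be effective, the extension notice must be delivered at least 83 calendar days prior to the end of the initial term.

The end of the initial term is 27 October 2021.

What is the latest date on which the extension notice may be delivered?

5 August 2021

Counting back 83 calendar days from 27 October 2021 gives 5 August 2021.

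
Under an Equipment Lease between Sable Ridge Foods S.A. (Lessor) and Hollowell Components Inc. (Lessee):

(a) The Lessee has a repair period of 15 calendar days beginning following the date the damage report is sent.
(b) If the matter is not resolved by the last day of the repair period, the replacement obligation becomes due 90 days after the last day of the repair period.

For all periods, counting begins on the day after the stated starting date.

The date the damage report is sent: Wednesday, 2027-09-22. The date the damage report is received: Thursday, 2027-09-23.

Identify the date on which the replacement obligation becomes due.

2028-01-05

Adding 15 calendar days to 2027-09-22 gives 2027-10-07, which is the last day of the repair period.
The date on which the replacement obligation becomes due: 90 calendar days after 2027-10-07 is 2028-01-05.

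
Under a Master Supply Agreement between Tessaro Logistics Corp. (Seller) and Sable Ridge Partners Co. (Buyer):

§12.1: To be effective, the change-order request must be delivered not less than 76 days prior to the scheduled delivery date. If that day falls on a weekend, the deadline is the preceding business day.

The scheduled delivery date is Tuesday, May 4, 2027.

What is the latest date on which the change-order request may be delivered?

February 17, 2027

Counting back 76 calendar days from May 4, 2027 gives February 17, 2027. That is a Wednesday, so no adjustment is needed.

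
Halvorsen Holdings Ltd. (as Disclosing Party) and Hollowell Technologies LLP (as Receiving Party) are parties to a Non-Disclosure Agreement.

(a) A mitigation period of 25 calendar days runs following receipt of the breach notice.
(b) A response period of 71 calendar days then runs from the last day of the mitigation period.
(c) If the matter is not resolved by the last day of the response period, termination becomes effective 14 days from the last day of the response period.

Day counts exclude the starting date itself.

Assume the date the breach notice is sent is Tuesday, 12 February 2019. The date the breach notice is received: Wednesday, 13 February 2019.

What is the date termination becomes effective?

3 June 2019

The last day of the mitigation period: 25 calendar days after 13 February 2019 is 10 March 2019.
The last day of the response period: 71 calendar days after 10 March 2019 is 20 May 2019.
The date termination becomes effective: 14 calendar days after 20 May 2019 is 3 June 2019.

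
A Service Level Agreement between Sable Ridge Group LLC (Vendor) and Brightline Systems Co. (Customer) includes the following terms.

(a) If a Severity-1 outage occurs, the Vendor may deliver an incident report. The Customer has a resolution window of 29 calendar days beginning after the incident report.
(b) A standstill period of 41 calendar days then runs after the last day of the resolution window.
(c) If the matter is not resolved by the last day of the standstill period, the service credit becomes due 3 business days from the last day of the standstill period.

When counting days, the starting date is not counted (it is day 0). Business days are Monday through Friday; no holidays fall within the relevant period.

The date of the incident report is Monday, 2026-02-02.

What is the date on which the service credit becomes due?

2026-04-16

The last day of the resolution window: 2026-02-02 + 29 days = 2026-03-03.
Adding 41 calendar days to 2026-03-03 gives 2026-04-13, which is the last day of the standstill period.
The date on which the service credit becomes due: 3 business days after Monday, 2026-04-13, skipping weekends — Apr 14, Apr 15, Apr 16 — lands on Thursday, 2026-04-16.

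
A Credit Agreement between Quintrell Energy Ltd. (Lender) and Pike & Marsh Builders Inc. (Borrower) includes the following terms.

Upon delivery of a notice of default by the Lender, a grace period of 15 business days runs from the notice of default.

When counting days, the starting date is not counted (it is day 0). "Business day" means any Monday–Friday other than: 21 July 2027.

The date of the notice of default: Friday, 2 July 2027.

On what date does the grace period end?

26 July 2027

The last day of the grace period: counting 15 business days from Friday, 2 July 2027 (Jul 5, Jul 6, Jul 7, Jul 8, …, Jul 22, Jul 23, Jul 26, skipping weekends and the listed holiday on Jul 21) reaches Monday, 26 July 2027.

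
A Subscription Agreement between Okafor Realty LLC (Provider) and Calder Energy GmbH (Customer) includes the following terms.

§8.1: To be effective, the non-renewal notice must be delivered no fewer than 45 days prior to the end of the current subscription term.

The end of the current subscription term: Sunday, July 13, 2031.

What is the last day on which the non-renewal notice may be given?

May 29, 2031

Counting back 45 calendar days from July 13, 2031 gives May 29, 2031.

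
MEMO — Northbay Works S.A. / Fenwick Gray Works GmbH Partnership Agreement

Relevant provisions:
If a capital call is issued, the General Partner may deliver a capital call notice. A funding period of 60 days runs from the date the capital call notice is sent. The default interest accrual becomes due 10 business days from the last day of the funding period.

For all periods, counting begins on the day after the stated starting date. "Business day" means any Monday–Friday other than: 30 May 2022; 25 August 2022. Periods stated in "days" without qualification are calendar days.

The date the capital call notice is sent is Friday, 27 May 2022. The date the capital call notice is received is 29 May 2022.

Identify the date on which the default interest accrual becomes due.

The last day of the funding period: 60 calendar days after 27 May 2022 is 26 July 2022.
The date on which the default interest accrual becomes due: counting 10 business days from Tuesday, 26 July 2022 (Jul 27, Jul 28, Jul 29, Aug 1, Aug 2, Aug 3, Aug 4, Aug 5, Aug 8, Aug 9, skipping weekends) reaches Tuesday, 9 August 2022.

9 August 2022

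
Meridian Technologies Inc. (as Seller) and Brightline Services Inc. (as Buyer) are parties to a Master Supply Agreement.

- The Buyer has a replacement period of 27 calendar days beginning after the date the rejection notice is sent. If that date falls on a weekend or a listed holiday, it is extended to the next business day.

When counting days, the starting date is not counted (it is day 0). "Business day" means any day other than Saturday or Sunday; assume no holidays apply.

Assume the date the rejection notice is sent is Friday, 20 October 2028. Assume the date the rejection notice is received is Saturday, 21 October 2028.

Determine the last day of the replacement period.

The last day of the replacement period: 27 calendar days after 20 October 2028 is 16 November 2028. 16 November 2028 is a Thursday, so no roll-forward applies.

16 November 2028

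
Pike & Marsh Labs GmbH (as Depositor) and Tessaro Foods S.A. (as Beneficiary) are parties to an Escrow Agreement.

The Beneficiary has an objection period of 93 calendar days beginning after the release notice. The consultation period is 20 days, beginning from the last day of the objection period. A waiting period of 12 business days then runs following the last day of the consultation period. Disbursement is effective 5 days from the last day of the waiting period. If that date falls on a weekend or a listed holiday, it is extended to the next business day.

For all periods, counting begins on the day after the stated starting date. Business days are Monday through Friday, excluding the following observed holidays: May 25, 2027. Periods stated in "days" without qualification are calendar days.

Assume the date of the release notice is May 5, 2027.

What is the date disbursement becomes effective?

September 20, 2027

The last day of the objection period: 93 calendar days after May 5, 2027 is August 6, 2027.
The last day of the consultation period: 20 calendar days after August 6, 2027 is August 26, 2027.
The last day of the waiting period: counting 12 business days from Thursday, August 26, 2027 (Aug 27, Aug 30, Aug 31, Sep 1, …, Sep 9, Sep 10, Sep 13, skipping weekends) reaches Monday, September 13, 2027.
The date disbursement becomes effective: 5 calendar days after September 13, 2027 is September 18, 2027. That falls on a Saturday, so it rolls to the next business day, Monday, September 20, 2027.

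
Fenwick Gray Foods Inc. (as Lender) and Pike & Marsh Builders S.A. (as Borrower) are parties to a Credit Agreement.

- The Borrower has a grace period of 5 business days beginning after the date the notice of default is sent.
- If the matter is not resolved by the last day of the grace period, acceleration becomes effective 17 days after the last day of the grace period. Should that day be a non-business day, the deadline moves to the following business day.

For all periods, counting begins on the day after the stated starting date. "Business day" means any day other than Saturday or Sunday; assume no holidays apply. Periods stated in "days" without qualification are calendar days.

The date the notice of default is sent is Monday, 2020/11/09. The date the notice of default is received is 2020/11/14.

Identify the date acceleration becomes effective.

2020/12/03

From Monday, 2020/11/09, 5 business days (Nov 10, Nov 11, Nov 12, Nov 13, Nov 16, skipping weekends) brings us to Monday, 2020/11/16, which is the last day of the grace period.
The date acceleration becomes effective: 2020/11/16 + 17 days = 2020/12/03. 2020/12/03 is a Thursday, so no roll-forward applies.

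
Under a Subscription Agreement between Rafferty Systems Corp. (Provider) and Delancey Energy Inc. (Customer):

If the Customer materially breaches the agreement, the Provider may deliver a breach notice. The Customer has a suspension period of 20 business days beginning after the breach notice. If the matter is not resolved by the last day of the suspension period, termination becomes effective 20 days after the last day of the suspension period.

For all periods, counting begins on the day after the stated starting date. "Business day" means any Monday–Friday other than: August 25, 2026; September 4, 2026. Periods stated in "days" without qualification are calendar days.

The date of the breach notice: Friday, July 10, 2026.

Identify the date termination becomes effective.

The last day of the suspension period: 20 business days after Friday, July 10, 2026, skipping weekends — Jul 13, Jul 14, Jul 15, Jul 16, …, Aug 5, Aug 6, Aug 7 — lands on Friday, August 7, 2026.
Adding 20 calendar days to August 7, 2026 gives August 27, 2026, which is the date termination becomes effective.

August 27, 2026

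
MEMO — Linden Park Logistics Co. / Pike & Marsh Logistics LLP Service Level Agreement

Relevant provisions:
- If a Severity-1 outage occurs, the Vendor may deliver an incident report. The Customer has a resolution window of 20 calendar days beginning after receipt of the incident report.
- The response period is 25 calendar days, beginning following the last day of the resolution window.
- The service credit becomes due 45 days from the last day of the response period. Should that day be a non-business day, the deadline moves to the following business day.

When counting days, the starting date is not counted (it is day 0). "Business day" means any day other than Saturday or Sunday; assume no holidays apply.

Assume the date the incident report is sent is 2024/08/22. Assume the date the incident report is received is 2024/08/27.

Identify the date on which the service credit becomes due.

Adding 20 calendar days to 2024/08/27 gives 2024/09/16, which is the last day of the resolution window.
Adding 25 calendar days to 2024/09/16 gives 2024/10/11, which is the last day of the response period.
The date on which the service credit becomes due: 2024/10/11 + 45 days = 2024/11/25. 2024/11/25 is a Monday, so no roll-forward applies.

2024/11/25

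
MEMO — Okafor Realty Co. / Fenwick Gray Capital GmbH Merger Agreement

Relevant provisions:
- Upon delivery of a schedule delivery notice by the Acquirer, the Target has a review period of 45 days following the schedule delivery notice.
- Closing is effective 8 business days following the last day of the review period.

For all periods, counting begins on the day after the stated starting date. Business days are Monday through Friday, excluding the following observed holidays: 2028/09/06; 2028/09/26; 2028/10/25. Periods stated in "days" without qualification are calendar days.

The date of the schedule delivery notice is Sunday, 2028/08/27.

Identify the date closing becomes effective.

2028/10/23

The last day of the review period: 2028/08/27 + 45 days = 2028/10/11.
The date closing becomes effective: counting 8 business days from Wednesday, 2028/10/11 (Oct 12, Oct 13, Oct 16, Oct 17, Oct 18, Oct 19, Oct 20, Oct 23, skipping weekends) reaches Monday, 2028/10/23.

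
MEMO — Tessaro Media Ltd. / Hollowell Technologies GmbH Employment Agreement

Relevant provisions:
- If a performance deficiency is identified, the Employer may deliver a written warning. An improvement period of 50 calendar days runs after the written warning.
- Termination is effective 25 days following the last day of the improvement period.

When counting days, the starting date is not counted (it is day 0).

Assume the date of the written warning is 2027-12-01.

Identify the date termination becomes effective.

2028-02-14

Adding 50 calendar days to 2027-12-01 gives 2028-01-20, which is the last day of the improvement period.
Adding 25 calendar days to 2028-01-20 gives 2028-02-14, which is the date termination becomes effective.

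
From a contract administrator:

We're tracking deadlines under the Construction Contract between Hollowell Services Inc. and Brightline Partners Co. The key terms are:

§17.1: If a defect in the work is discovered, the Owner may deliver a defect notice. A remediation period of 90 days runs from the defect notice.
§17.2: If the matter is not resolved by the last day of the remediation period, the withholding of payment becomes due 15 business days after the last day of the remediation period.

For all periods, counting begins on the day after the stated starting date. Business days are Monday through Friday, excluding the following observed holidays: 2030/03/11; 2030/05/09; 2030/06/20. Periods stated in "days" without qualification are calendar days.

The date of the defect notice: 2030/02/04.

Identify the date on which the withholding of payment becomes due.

The last day of the remediation period: 2030/02/04 + 90 days = 2030/05/05.
From Sunday, 2030/05/05, 15 business days (May 6, May 7, May 8, May 10, …, May 23, May 24, May 27, skipping weekends and the listed holiday on May 9) brings us to Monday, 2030/05/27, which is the date on which the withholding of payment becomes due.

2030/05/27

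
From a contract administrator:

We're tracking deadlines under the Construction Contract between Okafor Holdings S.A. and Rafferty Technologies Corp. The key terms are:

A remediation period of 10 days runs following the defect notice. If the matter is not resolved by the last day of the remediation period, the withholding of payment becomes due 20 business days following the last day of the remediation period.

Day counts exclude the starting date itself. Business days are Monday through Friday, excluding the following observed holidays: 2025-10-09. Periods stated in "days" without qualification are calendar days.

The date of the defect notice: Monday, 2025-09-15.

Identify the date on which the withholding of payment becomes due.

The last day of the remediation period: 10 calendar days after 2025-09-15 is 2025-09-25.
The date on which the withholding of payment becomes due: 20 business days after Thursday, 2025-09-25, skipping weekends and the listed holiday on Oct 9 — Sep 26, Sep 29, Sep 30, Oct 1, …, Oct 22, Oct 23, Oct 24 — lands on Friday, 2025-10-24.

2025-10-24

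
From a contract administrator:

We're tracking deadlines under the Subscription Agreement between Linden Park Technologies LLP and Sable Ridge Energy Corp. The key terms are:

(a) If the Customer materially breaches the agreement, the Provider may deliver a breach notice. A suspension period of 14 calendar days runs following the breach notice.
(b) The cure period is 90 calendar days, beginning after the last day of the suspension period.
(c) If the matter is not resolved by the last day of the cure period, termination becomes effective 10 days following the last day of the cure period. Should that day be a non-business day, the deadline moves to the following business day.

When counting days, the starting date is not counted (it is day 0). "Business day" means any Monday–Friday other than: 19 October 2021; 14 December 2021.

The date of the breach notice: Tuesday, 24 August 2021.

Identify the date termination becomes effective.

The last day of the suspension period: 14 calendar days after 24 August 2021 is 7 September 2021.
Adding 90 calendar days to 7 September 2021 gives 6 December 2021, which is the last day of the cure period.
Adding 10 calendar days to 6 December 2021 gives 16 December 2021, which is the date termination becomes effective. 16 December 2021 is a Thursday and is not a listed holiday, so no roll-forward applies.

16 December 2021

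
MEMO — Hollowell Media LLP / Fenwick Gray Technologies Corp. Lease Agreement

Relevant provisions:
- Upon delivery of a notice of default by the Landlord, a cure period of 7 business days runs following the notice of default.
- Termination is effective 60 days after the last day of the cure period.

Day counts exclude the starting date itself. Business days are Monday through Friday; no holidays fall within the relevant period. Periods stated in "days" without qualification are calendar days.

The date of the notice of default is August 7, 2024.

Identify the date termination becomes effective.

October 15, 2024

The last day of the cure period: 7 business days after Wednesday, August 7, 2024, skipping weekends — Aug 8, Aug 9, Aug 12, Aug 13, Aug 14, Aug 15, Aug 16 — lands on Friday, August 16, 2024.
Adding 60 calendar days to August 16, 2024 gives October 15, 2024, which is the date termination becomes effective.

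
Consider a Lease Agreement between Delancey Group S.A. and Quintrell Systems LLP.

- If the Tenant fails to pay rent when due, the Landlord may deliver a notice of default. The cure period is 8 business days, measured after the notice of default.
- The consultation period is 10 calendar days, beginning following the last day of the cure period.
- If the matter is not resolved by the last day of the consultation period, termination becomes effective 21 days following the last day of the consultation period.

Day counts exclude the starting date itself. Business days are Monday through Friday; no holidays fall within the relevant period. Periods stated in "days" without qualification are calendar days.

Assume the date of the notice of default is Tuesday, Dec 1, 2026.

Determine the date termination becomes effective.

The last day of the cure period: 8 business days after Tuesday, Dec 1, 2026, skipping weekends — Dec 2, Dec 3, Dec 4, Dec 7, Dec 8, Dec 9, Dec 10, Dec 11 — lands on Friday, Dec 11, 2026.
The last day of the consultation period: Dec 11, 2026 + 10 days = Dec 21, 2026.
The date termination becomes effective: 21 calendar days after Dec 21, 2026 is Jan 11, 2027.

Jan 11, 2027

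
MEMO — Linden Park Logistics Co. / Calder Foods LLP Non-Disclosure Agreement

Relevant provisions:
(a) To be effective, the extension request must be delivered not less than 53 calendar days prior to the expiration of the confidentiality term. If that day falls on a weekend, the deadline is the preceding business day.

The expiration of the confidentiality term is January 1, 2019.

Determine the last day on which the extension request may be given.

November 9, 2018

Counting back 53 calendar days from January 1, 2019 gives November 9, 2018. That is a Friday, so no adjustment is needed.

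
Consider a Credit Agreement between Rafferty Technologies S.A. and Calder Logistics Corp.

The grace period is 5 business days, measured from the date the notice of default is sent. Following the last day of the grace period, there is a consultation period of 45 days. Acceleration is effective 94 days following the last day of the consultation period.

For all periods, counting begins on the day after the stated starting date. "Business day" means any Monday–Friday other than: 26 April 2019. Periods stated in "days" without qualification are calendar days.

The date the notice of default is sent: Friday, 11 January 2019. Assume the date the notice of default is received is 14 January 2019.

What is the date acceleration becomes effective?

From Friday, 11 January 2019, 5 business days (Jan 14, Jan 15, Jan 16, Jan 17, Jan 18, skipping weekends) brings us to Friday, 18 January 2019, which is the last day of the grace period.
Adding 45 calendar days to 18 January 2019 gives 4 March 2019, which is the last day of the consultation period.
The date acceleration becomes effective: 4 March 2019 + 94 days = 6 June 2019.

6 June 2019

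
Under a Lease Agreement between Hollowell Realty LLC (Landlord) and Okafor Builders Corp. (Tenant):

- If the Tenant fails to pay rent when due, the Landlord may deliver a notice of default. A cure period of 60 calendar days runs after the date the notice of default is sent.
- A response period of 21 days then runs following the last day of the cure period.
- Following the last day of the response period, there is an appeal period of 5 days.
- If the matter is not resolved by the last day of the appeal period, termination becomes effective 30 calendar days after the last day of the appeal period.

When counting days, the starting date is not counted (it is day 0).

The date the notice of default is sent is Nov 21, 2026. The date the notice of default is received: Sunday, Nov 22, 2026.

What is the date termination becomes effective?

The last day of the cure period: 60 calendar days after Nov 21, 2026 is Jan 20, 2027.
The last day of the response period: 21 calendar days after Jan 20, 2027 is Feb 10, 2027.
The last day of the appeal period: 5 calendar days after Feb 10, 2027 is Feb 15, 2027.
The date termination becomes effective: 30 calendar days after Feb 15, 2027 is Mar 17, 2027.

Mar 17, 2027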